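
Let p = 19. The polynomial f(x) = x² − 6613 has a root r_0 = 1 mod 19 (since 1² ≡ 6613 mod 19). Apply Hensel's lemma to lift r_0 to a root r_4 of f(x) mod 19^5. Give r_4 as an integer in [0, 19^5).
r_4 = 1081975 (mod 2476099)

Hensel's recurrence: r_{i+1} = r_i − f(r_i)·(f′(r_i))^{-1} mod 19^{i+2}, with f′(x) = 2x. Iterate:
  r_0 = 1 (mod 19)
  r_1 = 58 (mod 361)
  r_2 = 5112 (mod 6859)
  r_3 = 39407 (mod 130321)
  r_4 = 1081975 (mod 2476099)
Final: r_4 = 1081975, and one checks f(r_4) ≡ 0 mod 19^5.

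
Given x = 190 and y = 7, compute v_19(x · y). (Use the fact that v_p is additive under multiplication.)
v_19(1330) = 1

v_p(x) = 1 (factor: 190 = 19^1 · 10); v_p(y) = 0 (factor: 7 = 19^0 · 7). Additivity: v_p(xy) = v_p(x) + v_p(y) = 1 + 0 = 1. (Direct check: xy = 1330 = 19^1 · (70).)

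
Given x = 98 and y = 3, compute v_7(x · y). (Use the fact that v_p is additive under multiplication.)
v_7(294) = 2

v_p(x) = 2 (factor: 98 = 7^2 · 2); v_p(y) = 0 (factor: 3 = 7^0 · 3). Additivity: v_p(xy) = v_p(x) + v_p(y) = 2 + 0 = 2. (Direct check: xy = 294 = 7^2 · (6).)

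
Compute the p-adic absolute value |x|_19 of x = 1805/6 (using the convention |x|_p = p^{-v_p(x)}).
|1805/6|_19 = 1/361

Step 1 — compute v_19(x) by factoring powers of 19 out of the numerator and denominator: v_19(1805/6) = 2. Step 2 — apply |x|_p = p^{-v_p(x)} = 19^{-2} = 1/361.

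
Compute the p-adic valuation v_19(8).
v_19(8) = 0

v_19(n) is the largest exponent k such that 19^k divides n. Factor out: 8 = 19^0 · 8. (Sign doesn't affect v_p.) So v_19(8) = 0.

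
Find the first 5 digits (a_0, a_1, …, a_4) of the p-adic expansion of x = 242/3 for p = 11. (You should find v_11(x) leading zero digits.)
(a_0, …, a_4) = (0, 0, 8, 3, 7)

v_11(242/3) = 2, so a_0 = ... = a_1 = 0. Factor out: x = 11^2 · u with u = 2/3 a unit in ℤ_11. Expand u iteratively via a_{v+i} = u_i mod 11, u_{i+1} = (u_i − a_{v+i})/11:
  u_0 = 2/3;  a_2 = 8;  u_1 = (u_0 − 8)/11 = -2/3
  u_1 = -2/3;  a_3 = 3;  u_2 = (u_1 − 3)/11 = -1/3
  u_2 = -1/3;  a_4 = 7;  u_3 = (u_2 − 7)/11 = -2/3
Digits: (0, 0, 8, 3, 7).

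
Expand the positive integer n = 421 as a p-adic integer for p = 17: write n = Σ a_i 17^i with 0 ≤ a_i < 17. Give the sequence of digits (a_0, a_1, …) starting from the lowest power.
(a_0, a_1, …) = (13, 7, 1)

Repeated division by 17 gives the digits low-to-high: 421 = 13 + 7·17^1 + 1·17^2. Digit sequence: (13, 7, 1).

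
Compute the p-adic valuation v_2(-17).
v_2(-17) = 0

v_2(n) is the largest exponent k such that 2^k divides n. Factor out: -17 = -2^0 · 17. (Sign doesn't affect v_p.) So v_2(-17) = 0.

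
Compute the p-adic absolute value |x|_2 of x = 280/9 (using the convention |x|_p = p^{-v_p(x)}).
|280/9|_2 = 1/8

Step 1 — compute v_2(x) by factoring powers of 2 out of the numerator and denominator: v_2(280/9) = 3. Step 2 — apply |x|_p = p^{-v_p(x)} = 2^{-3} = 1/8.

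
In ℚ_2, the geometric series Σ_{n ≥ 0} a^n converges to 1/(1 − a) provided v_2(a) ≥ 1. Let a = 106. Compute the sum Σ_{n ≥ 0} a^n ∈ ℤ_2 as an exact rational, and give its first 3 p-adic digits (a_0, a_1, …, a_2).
Σ a^n = 1/(1 − a) = -1/105;  first 3 digits = (1, 1, 1)

v_2(a) = 1 ≥ 1, so the series converges in ℤ_2 to 1/(1 − a) = 1/(1 − 106) = -1/105. Expand this rational in ℤ_2: compute digits iteratively via d_i = x_i mod 2, x_{i+1} = (x_i − d_i)/2. The first 3 digits are (1, 1, 1).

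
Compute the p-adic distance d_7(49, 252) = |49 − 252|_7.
d_7(49, 252) = 1/7

Step 1 — x − y = 49 − 252 = -203. Step 2 — v_7(-203) = 1 (factor: -203 = −(7^1 · 29); the sign does not affect v_p). Step 3 — |x − y|_7 = 7^{-1} = 1/7.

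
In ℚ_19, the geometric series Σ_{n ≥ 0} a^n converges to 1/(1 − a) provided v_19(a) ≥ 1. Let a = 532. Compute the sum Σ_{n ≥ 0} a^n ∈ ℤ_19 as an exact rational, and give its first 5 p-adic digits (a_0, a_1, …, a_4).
Σ a^n = 1/(1 − a) = -1/531;  first 5 digits = (1, 9, 6, 10, 4)

v_19(a) = 1 ≥ 1, so the series converges in ℤ_19 to 1/(1 − a) = 1/(1 − 532) = -1/531. Expand this rational in ℤ_19: compute digits iteratively via d_i = x_i mod 19, x_{i+1} = (x_i − d_i)/19. The first 5 digits are (1, 9, 6, 10, 4).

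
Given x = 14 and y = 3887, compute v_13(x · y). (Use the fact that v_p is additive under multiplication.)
v_13(54418) = 2

v_p(x) = 0 (factor: 14 = 13^0 · 14); v_p(y) = 2 (factor: 3887 = 13^2 · 23). Additivity: v_p(xy) = v_p(x) + v_p(y) = 0 + 2 = 2. (Direct check: xy = 54418 = 13^2 · (322).)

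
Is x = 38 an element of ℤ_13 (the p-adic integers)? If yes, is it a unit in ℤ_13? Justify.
x ∈ ℤ_13^× (unit); v_13(x) = 0

ℤ_13 = {x ∈ ℚ_13 : v_13(x) ≥ 0} and ℤ_13^× = {x ∈ ℤ_13 : v_13(x) = 0}. Here v_13(38) = v_13(num) − v_13(den) = 0; compare against these criteria.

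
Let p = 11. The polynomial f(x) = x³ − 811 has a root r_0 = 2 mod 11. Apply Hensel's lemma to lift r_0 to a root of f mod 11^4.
r_3 = 13631 (mod 14641)

Hensel: r_{i+1} = r_i − f(r_i)/f′(r_i) mod 11^{i+2}, where f′(x) = 3x². Iterate:
  r_0 = 2 (mod 11)
  r_1 = 79 (mod 121)
  r_2 = 321 (mod 1331)
  r_3 = 13631 (mod 14641)
Final: r = 13631 with f(r) ≡ 0 mod 11^4.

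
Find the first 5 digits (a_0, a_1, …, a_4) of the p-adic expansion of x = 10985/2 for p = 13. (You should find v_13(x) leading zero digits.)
(a_0, …, a_4) = (0, 0, 0, 9, 6)

v_13(10985/2) = 3, so a_0 = ... = a_2 = 0. Factor out: x = 13^3 · u with u = 5/2 a unit in ℤ_13. Expand u iteratively via a_{v+i} = u_i mod 13, u_{i+1} = (u_i − a_{v+i})/13:
  u_0 = 5/2;  a_3 = 9;  u_1 = (u_0 − 9)/13 = -1/2
  u_1 = -1/2;  a_4 = 6;  u_2 = (u_1 − 6)/13 = -1/2
Digits: (0, 0, 0, 9, 6).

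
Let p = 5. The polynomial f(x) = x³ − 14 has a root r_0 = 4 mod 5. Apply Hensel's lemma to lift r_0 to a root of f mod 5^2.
r_1 = 4 (mod 25)

Hensel: r_{i+1} = r_i − f(r_i)/f′(r_i) mod 5^{i+2}, where f′(x) = 3x². Iterate:
  r_0 = 4 (mod 5)
  r_1 = 4 (mod 25)
Final: r = 4 with f(r) ≡ 0 mod 5^2.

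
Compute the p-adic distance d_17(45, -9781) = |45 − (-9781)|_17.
d_17(45, -9781) = 1/4913

Step 1 — x − y = 45 − (-9781) = 9826. Step 2 — v_17(9826) = 3 (factor: 9826 = (17^3 · 2); the sign does not affect v_p). Step 3 — |x − y|_17 = 17^{-3} = 1/4913.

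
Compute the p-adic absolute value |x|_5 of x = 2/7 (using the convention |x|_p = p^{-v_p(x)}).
|2/7|_5 = 1

Step 1 — compute v_5(x) by factoring powers of 5 out of the numerator and denominator: v_5(2/7) = 0. Step 2 — apply |x|_p = p^{-v_p(x)} = 5^{0} = 1.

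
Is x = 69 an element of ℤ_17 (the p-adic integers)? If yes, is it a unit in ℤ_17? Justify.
x ∈ ℤ_17^× (unit); v_17(x) = 0

ℤ_17 = {x ∈ ℚ_17 : v_17(x) ≥ 0} and ℤ_17^× = {x ∈ ℤ_17 : v_17(x) = 0}. Here v_17(69) = v_17(num) − v_17(den) = 0; compare against these criteria.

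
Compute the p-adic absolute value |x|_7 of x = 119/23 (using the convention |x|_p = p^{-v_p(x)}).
|119/23|_7 = 1/7

Step 1 — compute v_7(x) by factoring powers of 7 out of the numerator and denominator: v_7(119/23) = 1. Step 2 — apply |x|_p = p^{-v_p(x)} = 7^{-1} = 1/7.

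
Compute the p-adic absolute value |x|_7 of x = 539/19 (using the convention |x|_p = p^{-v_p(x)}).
|539/19|_7 = 1/49

Step 1 — compute v_7(x) by factoring powers of 7 out of the numerator and denominator: v_7(539/19) = 2. Step 2 — apply |x|_p = p^{-v_p(x)} = 7^{-2} = 1/49.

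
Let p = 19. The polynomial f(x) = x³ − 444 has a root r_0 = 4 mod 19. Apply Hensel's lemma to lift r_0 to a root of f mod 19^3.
r_2 = 3652 (mod 6859)

Hensel: r_{i+1} = r_i − f(r_i)/f′(r_i) mod 19^{i+2}, where f′(x) = 3x². Iterate:
  r_0 = 4 (mod 19)
  r_1 = 42 (mod 361)
  r_2 = 3652 (mod 6859)
Final: r = 3652 with f(r) ≡ 0 mod 19^3.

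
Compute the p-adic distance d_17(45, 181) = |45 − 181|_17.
d_17(45, 181) = 1/17

Step 1 — x − y = 45 − 181 = -136. Step 2 — v_17(-136) = 1 (factor: -136 = −(17^1 · 8); the sign does not affect v_p). Step 3 — |x − y|_17 = 17^{-1} = 1/17.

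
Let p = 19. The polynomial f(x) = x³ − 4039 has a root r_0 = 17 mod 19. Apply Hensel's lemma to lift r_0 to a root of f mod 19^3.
r_2 = 1689 (mod 6859)

Hensel: r_{i+1} = r_i − f(r_i)/f′(r_i) mod 19^{i+2}, where f′(x) = 3x². Iterate:
  r_0 = 17 (mod 19)
  r_1 = 245 (mod 361)
  r_2 = 1689 (mod 6859)
Final: r = 1689 with f(r) ≡ 0 mod 19^3.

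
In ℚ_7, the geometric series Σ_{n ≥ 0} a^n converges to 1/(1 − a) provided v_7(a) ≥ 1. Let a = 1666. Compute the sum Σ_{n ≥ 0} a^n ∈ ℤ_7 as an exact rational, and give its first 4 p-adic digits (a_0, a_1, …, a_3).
Σ a^n = 1/(1 − a) = -1/1665;  first 4 digits = (1, 0, 6, 4)

v_7(a) = 2 ≥ 1, so the series converges in ℤ_7 to 1/(1 − a) = 1/(1 − 1666) = -1/1665. Expand this rational in ℤ_7: compute digits iteratively via d_i = x_i mod 7, x_{i+1} = (x_i − d_i)/7. The first 4 digits are (1, 0, 6, 4).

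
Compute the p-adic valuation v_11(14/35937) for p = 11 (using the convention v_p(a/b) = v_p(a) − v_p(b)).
v_11(14/35937) = -3

Factor powers of 11 from the numerator and denominator of the reduced fraction: 14 = 11^0 · 14 and 35937 = 11^3 · 27. Apply v_p(a/b) = v_p(a) − v_p(b): v_11(14/35937) = 0 − 3 = -3.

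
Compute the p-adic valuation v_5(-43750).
v_5(-43750) = 5

v_5(n) is the largest exponent k such that 5^k divides n. Factor out: -43750 = -5^5 · 14. (Sign doesn't affect v_p.) So v_5(-43750) = 5.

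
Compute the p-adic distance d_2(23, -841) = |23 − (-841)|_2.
d_2(23, -841) = 1/32

Step 1 — x − y = 23 − (-841) = 864. Step 2 — v_2(864) = 5 (factor: 864 = (2^5 · 27); the sign does not affect v_p). Step 3 — |x − y|_2 = 2^{-5} = 1/32.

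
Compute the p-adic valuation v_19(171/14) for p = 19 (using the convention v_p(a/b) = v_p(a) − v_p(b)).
v_19(171/14) = 1

Factor powers of 19 from the numerator and denominator of the reduced fraction: 171 = 19^1 · 9 and 14 = 19^0 · 14. Apply v_p(a/b) = v_p(a) − v_p(b): v_19(171/14) = 1 − 0 = 1.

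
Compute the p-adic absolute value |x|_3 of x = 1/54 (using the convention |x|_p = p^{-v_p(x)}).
|1/54|_3 = 27

Step 1 — compute v_3(x) by factoring powers of 3 out of the numerator and denominator: v_3(1/54) = -3. Step 2 — apply |x|_p = p^{-v_p(x)} = 3^{3} = 27.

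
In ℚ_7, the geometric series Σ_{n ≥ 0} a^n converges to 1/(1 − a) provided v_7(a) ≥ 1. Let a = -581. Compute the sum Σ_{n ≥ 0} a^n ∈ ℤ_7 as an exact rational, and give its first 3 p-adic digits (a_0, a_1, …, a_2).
Σ a^n = 1/(1 − a) = 1/582;  first 3 digits = (1, 1, 3)

v_7(a) = 1 ≥ 1, so the series converges in ℤ_7 to 1/(1 − a) = 1/(1 − (-581)) = 1/582. Expand this rational in ℤ_7: compute digits iteratively via d_i = x_i mod 7, x_{i+1} = (x_i − d_i)/7. The first 3 digits are (1, 1, 3).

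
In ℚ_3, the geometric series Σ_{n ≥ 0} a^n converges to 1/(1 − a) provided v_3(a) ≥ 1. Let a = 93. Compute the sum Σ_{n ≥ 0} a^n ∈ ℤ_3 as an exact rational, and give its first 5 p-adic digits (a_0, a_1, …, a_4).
Σ a^n = 1/(1 − a) = -1/92;  first 5 digits = (1, 1, 2, 0, 1)

v_3(a) = 1 ≥ 1, so the series converges in ℤ_3 to 1/(1 − a) = 1/(1 − 93) = -1/92. Expand this rational in ℤ_3: compute digits iteratively via d_i = x_i mod 3, x_{i+1} = (x_i − d_i)/3. The first 5 digits are (1, 1, 2, 0, 1).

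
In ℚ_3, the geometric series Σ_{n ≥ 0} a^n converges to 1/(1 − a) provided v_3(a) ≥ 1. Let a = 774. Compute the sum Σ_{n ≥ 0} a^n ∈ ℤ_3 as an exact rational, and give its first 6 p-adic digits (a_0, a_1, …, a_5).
Σ a^n = 1/(1 − a) = -1/773;  first 6 digits = (1, 0, 2, 1, 1, 2)

v_3(a) = 2 ≥ 1, so the series converges in ℤ_3 to 1/(1 − a) = 1/(1 − 774) = -1/773. Expand this rational in ℤ_3: compute digits iteratively via d_i = x_i mod 3, x_{i+1} = (x_i − d_i)/3. The first 6 digits are (1, 0, 2, 1, 1, 2).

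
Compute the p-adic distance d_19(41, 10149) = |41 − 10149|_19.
d_19(41, 10149) = 1/361

Step 1 — x − y = 41 − 10149 = -10108. Step 2 — v_19(-10108) = 2 (factor: -10108 = −(19^2 · 28); the sign does not affect v_p). Step 3 — |x − y|_19 = 19^{-2} = 1/361.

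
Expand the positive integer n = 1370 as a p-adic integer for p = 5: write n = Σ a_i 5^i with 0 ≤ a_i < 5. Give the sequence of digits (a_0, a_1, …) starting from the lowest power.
(a_0, a_1, …) = (0, 4, 4, 0, 2)

Repeated division by 5 gives the digits low-to-high: 1370 = 4·5^1 + 4·5^2 + 2·5^4. Digit sequence: (0, 4, 4, 0, 2).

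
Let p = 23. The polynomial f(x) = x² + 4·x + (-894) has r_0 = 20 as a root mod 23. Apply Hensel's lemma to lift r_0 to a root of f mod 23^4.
r_3 = 168564 (mod 279841)

Hensel: r_{i+1} = r_i − f(r_i)·(f′(r_i))^{-1} mod 23^{i+2}, f′(x) = 2x + 4. Iterate:
  r_0 = 20 (mod 23)
  r_1 = 342 (mod 529)
  r_2 = 10393 (mod 12167)
  r_3 = 168564 (mod 279841)
Final: r = 168564 satisfies f(r) ≡ 0 mod 23^4.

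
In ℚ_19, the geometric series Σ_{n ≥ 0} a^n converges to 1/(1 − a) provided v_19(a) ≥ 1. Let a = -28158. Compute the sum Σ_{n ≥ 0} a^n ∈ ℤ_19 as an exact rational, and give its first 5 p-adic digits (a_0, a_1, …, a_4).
Σ a^n = 1/(1 − a) = 1/28159;  first 5 digits = (1, 0, 17, 14, 3)

v_19(a) = 2 ≥ 1, so the series converges in ℤ_19 to 1/(1 − a) = 1/(1 − (-28158)) = 1/28159. Expand this rational in ℤ_19: compute digits iteratively via d_i = x_i mod 19, x_{i+1} = (x_i − d_i)/19. The first 5 digits are (1, 0, 17, 14, 3).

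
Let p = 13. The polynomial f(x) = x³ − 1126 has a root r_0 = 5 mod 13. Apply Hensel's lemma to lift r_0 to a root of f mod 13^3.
r_2 = 122 (mod 2197)

Hensel: r_{i+1} = r_i − f(r_i)/f′(r_i) mod 13^{i+2}, where f′(x) = 3x². Iterate:
  r_0 = 5 (mod 13)
  r_1 = 122 (mod 169)
  r_2 = 122 (mod 2197)
Final: r = 122 with f(r) ≡ 0 mod 13^3.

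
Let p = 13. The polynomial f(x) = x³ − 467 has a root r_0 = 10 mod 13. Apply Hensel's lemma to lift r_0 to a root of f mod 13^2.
r_1 = 153 (mod 169)

Hensel: r_{i+1} = r_i − f(r_i)/f′(r_i) mod 13^{i+2}, where f′(x) = 3x². Iterate:
  r_0 = 10 (mod 13)
  r_1 = 153 (mod 169)
Final: r = 153 with f(r) ≡ 0 mod 13^2.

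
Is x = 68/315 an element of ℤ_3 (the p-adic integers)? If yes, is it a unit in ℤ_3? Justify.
x ∉ ℤ_3 (v_3(x) = -2 < 0)

ℤ_3 = {x ∈ ℚ_3 : v_3(x) ≥ 0} and ℤ_3^× = {x ∈ ℤ_3 : v_3(x) = 0}. Here v_3(68/315) = v_3(num) − v_3(den) = -2; compare against these criteria.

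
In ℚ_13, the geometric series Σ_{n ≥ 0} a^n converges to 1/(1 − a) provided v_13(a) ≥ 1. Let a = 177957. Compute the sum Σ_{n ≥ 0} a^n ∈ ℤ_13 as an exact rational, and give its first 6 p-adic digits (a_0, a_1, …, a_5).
Σ a^n = 1/(1 − a) = -1/177956;  first 6 digits = (1, 0, 0, 3, 6, 0)

v_13(a) = 3 ≥ 1, so the series converges in ℤ_13 to 1/(1 − a) = 1/(1 − 177957) = -1/177956. Expand this rational in ℤ_13: compute digits iteratively via d_i = x_i mod 13, x_{i+1} = (x_i − d_i)/13. The first 6 digits are (1, 0, 0, 3, 6, 0).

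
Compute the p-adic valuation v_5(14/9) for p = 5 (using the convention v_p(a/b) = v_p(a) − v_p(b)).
v_5(14/9) = 0

Factor powers of 5 from the numerator and denominator of the reduced fraction: 14 = 5^0 · 14 and 9 = 5^0 · 9. Apply v_p(a/b) = v_p(a) − v_p(b): v_5(14/9) = 0 − 0 = 0.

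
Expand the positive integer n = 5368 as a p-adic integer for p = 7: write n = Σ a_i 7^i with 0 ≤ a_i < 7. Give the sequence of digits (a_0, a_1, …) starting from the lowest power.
(a_0, a_1, …) = (6, 3, 4, 1, 2)

Repeated division by 7 gives the digits low-to-high: 5368 = 6 + 3·7^1 + 4·7^2 + 1·7^3 + 2·7^4. Digit sequence: (6, 3, 4, 1, 2).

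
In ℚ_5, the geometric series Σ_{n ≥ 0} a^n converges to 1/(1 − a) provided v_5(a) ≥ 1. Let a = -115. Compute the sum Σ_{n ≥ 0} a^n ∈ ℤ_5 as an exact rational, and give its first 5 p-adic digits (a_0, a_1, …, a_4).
Σ a^n = 1/(1 − a) = 1/116;  first 5 digits = (1, 2, 4, 2, 3)

v_5(a) = 1 ≥ 1, so the series converges in ℤ_5 to 1/(1 − a) = 1/(1 − (-115)) = 1/116. Expand this rational in ℤ_5: compute digits iteratively via d_i = x_i mod 5, x_{i+1} = (x_i − d_i)/5. The first 5 digits are (1, 2, 4, 2, 3).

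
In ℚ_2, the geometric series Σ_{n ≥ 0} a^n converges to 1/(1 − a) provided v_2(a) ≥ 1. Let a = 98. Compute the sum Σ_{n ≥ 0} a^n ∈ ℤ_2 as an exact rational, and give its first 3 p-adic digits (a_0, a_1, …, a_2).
Σ a^n = 1/(1 − a) = -1/97;  first 3 digits = (1, 1, 1)

v_2(a) = 1 ≥ 1, so the series converges in ℤ_2 to 1/(1 − a) = 1/(1 − 98) = -1/97. Expand this rational in ℤ_2: compute digits iteratively via d_i = x_i mod 2, x_{i+1} = (x_i − d_i)/2. The first 3 digits are (1, 1, 1).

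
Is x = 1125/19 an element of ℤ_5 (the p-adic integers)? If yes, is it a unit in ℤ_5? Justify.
x ∈ ℤ_5 but not a unit; v_5(x) = 3 > 0

ℤ_5 = {x ∈ ℚ_5 : v_5(x) ≥ 0} and ℤ_5^× = {x ∈ ℤ_5 : v_5(x) = 0}. Here v_5(1125/19) = v_5(num) − v_5(den) = 3; compare against these criteria.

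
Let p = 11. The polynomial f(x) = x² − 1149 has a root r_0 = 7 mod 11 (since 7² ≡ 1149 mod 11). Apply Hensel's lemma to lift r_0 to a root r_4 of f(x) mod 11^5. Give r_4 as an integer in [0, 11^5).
r_4 = 898 (mod 161051)

Hensel's recurrence: r_{i+1} = r_i − f(r_i)·(f′(r_i))^{-1} mod 11^{i+2}, with f′(x) = 2x. Iterate:
  r_0 = 7 (mod 11)
  r_1 = 51 (mod 121)
  r_2 = 898 (mod 1331)
  r_3 = 898 (mod 14641)
  r_4 = 898 (mod 161051)
Final: r_4 = 898, and one checks f(r_4) ≡ 0 mod 11^5.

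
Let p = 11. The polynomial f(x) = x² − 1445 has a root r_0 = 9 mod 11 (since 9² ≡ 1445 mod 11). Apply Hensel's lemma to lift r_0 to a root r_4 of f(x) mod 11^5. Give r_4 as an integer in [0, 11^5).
r_4 = 49157 (mod 161051)

Hensel's recurrence: r_{i+1} = r_i − f(r_i)·(f′(r_i))^{-1} mod 11^{i+2}, with f′(x) = 2x. Iterate:
  r_0 = 9 (mod 11)
  r_1 = 31 (mod 121)
  r_2 = 1241 (mod 1331)
  r_3 = 5234 (mod 14641)
  r_4 = 49157 (mod 161051)
Final: r_4 = 49157, and one checks f(r_4) ≡ 0 mod 11^5.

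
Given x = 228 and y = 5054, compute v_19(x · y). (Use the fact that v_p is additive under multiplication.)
v_19(1152312) = 3

v_p(x) = 1 (factor: 228 = 19^1 · 12); v_p(y) = 2 (factor: 5054 = 19^2 · 14). Additivity: v_p(xy) = v_p(x) + v_p(y) = 1 + 2 = 3. (Direct check: xy = 1152312 = 19^3 · (168).)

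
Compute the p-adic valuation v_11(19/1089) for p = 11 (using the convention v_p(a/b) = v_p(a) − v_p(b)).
v_11(19/1089) = -2

Factor powers of 11 from the numerator and denominator of the reduced fraction: 19 = 11^0 · 19 and 1089 = 11^2 · 9. Apply v_p(a/b) = v_p(a) − v_p(b): v_11(19/1089) = 0 − 2 = -2.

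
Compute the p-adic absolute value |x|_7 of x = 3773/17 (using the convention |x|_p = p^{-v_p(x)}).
|3773/17|_7 = 1/343

Step 1 — compute v_7(x) by factoring powers of 7 out of the numerator and denominator: v_7(3773/17) = 3. Step 2 — apply |x|_p = p^{-v_p(x)} = 7^{-3} = 1/343.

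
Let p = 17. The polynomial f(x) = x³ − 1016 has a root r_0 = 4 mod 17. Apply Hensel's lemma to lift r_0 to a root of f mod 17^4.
r_3 = 47179 (mod 83521)

Hensel: r_{i+1} = r_i − f(r_i)/f′(r_i) mod 17^{i+2}, where f′(x) = 3x². Iterate:
  r_0 = 4 (mod 17)
  r_1 = 72 (mod 289)
  r_2 = 2962 (mod 4913)
  r_3 = 47179 (mod 83521)
Final: r = 47179 with f(r) ≡ 0 mod 17^4.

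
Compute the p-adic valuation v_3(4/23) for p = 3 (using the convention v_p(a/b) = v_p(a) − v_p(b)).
v_3(4/23) = 0

Factor powers of 3 from the numerator and denominator of the reduced fraction: 4 = 3^0 · 4 and 23 = 3^0 · 23. Apply v_p(a/b) = v_p(a) − v_p(b): v_3(4/23) = 0 − 0 = 0.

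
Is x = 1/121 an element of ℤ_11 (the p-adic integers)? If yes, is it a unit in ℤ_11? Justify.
x ∉ ℤ_11 (v_11(x) = -2 < 0)

ℤ_11 = {x ∈ ℚ_11 : v_11(x) ≥ 0} and ℤ_11^× = {x ∈ ℤ_11 : v_11(x) = 0}. Here v_11(1/121) = v_11(num) − v_11(den) = -2; compare against these criteria.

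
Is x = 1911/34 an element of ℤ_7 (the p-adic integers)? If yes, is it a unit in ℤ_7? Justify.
x ∈ ℤ_7 but not a unit; v_7(x) = 2 > 0

ℤ_7 = {x ∈ ℚ_7 : v_7(x) ≥ 0} and ℤ_7^× = {x ∈ ℤ_7 : v_7(x) = 0}. Here v_7(1911/34) = v_7(num) − v_7(den) = 2; compare against these criteria.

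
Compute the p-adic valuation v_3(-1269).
v_3(-1269) = 3

v_3(n) is the largest exponent k such that 3^k divides n. Factor out: -1269 = -3^3 · 47. (Sign doesn't affect v_p.) So v_3(-1269) = 3.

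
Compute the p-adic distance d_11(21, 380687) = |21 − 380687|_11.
d_11(21, 380687) = 1/14641

Step 1 — x − y = 21 − 380687 = -380666. Step 2 — v_11(-380666) = 4 (factor: -380666 = −(11^4 · 26); the sign does not affect v_p). Step 3 — |x − y|_11 = 11^{-4} = 1/14641.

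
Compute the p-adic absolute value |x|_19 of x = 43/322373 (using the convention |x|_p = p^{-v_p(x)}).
|43/322373|_19 = 6859

Step 1 — compute v_19(x) by factoring powers of 19 out of the numerator and denominator: v_19(43/322373) = -3. Step 2 — apply |x|_p = p^{-v_p(x)} = 19^{3} = 6859.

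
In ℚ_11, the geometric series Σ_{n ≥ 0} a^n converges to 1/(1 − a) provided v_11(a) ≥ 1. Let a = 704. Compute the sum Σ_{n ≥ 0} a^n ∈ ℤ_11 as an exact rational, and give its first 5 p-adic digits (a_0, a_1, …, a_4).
Σ a^n = 1/(1 − a) = -1/703;  first 5 digits = (1, 9, 9, 1, 0)

v_11(a) = 1 ≥ 1, so the series converges in ℤ_11 to 1/(1 − a) = 1/(1 − 704) = -1/703. Expand this rational in ℤ_11: compute digits iteratively via d_i = x_i mod 11, x_{i+1} = (x_i − d_i)/11. The first 5 digits are (1, 9, 9, 1, 0).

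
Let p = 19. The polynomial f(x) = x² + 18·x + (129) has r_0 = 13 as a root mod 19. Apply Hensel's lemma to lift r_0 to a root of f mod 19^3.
r_2 = 1970 (mod 6859)

Hensel: r_{i+1} = r_i − f(r_i)·(f′(r_i))^{-1} mod 19^{i+2}, f′(x) = 2x + 18. Iterate:
  r_0 = 13 (mod 19)
  r_1 = 165 (mod 361)
  r_2 = 1970 (mod 6859)
Final: r = 1970 satisfies f(r) ≡ 0 mod 19^3.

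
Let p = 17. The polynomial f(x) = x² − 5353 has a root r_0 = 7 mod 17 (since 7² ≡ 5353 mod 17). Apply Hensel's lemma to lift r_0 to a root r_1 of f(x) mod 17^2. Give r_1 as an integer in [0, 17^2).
r_1 = 262 (mod 289)

Hensel's recurrence: r_{i+1} = r_i − f(r_i)·(f′(r_i))^{-1} mod 17^{i+2}, with f′(x) = 2x. Iterate:
  r_0 = 7 (mod 17)
  r_1 = 262 (mod 289)
Final: r_1 = 262, and one checks f(r_1) ≡ 0 mod 17^2.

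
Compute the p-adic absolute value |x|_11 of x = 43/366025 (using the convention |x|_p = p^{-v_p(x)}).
|43/366025|_11 = 14641

Step 1 — compute v_11(x) by factoring powers of 11 out of the numerator and denominator: v_11(43/366025) = -4. Step 2 — apply |x|_p = p^{-v_p(x)} = 11^{4} = 14641.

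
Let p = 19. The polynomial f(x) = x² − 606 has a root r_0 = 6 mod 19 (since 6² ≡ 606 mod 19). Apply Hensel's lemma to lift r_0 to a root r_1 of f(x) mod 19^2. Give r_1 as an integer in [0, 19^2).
r_1 = 234 (mod 361)

Hensel's recurrence: r_{i+1} = r_i − f(r_i)·(f′(r_i))^{-1} mod 19^{i+2}, with f′(x) = 2x. Iterate:
  r_0 = 6 (mod 19)
  r_1 = 234 (mod 361)
Final: r_1 = 234, and one checks f(r_1) ≡ 0 mod 19^2.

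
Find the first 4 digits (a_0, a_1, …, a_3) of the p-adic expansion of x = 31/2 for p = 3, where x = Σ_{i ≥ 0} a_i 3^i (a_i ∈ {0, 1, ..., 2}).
(a_0, …, a_3) = (2, 0, 0, 2)

v_3(31/2) = 0 (numerator and denominator both coprime to 3), so x ∈ ℤ_3^×. Compute digits iteratively via a_i = x_i mod 3, x_{i+1} = (x_i − a_i)/3, with x_0 = x:
  x_0 = 31/2;  a_0 = 2;  x_1 = (x_0 − 2)/3 = 9/2
  x_1 = 9/2;  a_1 = 0;  x_2 = (x_1 − 0)/3 = 3/2
  x_2 = 3/2;  a_2 = 0;  x_3 = (x_2 − 0)/3 = 1/2
  x_3 = 1/2;  a_3 = 2;  x_4 = (x_3 − 2)/3 = -1/2
Digits: (2, 0, 0, 2).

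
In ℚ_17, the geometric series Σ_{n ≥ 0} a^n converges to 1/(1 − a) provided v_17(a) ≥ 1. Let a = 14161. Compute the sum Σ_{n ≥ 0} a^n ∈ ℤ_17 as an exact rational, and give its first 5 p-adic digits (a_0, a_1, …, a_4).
Σ a^n = 1/(1 − a) = -1/14160;  first 5 digits = (1, 0, 15, 2, 4)

v_17(a) = 2 ≥ 1, so the series converges in ℤ_17 to 1/(1 − a) = 1/(1 − 14161) = -1/14160. Expand this rational in ℤ_17: compute digits iteratively via d_i = x_i mod 17, x_{i+1} = (x_i − d_i)/17. The first 5 digits are (1, 0, 15, 2, 4).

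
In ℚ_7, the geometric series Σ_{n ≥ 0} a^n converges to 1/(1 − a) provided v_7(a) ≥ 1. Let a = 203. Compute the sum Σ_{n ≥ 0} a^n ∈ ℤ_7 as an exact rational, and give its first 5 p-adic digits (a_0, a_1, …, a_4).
Σ a^n = 1/(1 − a) = -1/202;  first 5 digits = (1, 1, 5, 2, 2)

v_7(a) = 1 ≥ 1, so the series converges in ℤ_7 to 1/(1 − a) = 1/(1 − 203) = -1/202. Expand this rational in ℤ_7: compute digits iteratively via d_i = x_i mod 7, x_{i+1} = (x_i − d_i)/7. The first 5 digits are (1, 1, 5, 2, 2).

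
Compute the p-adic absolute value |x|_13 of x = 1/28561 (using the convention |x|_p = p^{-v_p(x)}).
|1/28561|_13 = 28561

Step 1 — compute v_13(x) by factoring powers of 13 out of the numerator and denominator: v_13(1/28561) = -4. Step 2 — apply |x|_p = p^{-v_p(x)} = 13^{4} = 28561.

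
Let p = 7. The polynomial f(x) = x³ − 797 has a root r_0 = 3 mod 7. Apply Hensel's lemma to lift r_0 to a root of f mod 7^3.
r_2 = 17 (mod 343)

Hensel: r_{i+1} = r_i − f(r_i)/f′(r_i) mod 7^{i+2}, where f′(x) = 3x². Iterate:
  r_0 = 3 (mod 7)
  r_1 = 17 (mod 49)
  r_2 = 17 (mod 343)
Final: r = 17 with f(r) ≡ 0 mod 7^3.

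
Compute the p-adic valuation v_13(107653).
v_13(107653) = 3

v_13(n) is the largest exponent k such that 13^k divides n. Factor out: 107653 = 13^3 · 49. (Sign doesn't affect v_p.) So v_13(107653) = 3.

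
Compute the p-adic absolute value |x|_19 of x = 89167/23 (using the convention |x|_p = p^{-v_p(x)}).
|89167/23|_19 = 1/6859

Step 1 — compute v_19(x) by factoring powers of 19 out of the numerator and denominator: v_19(89167/23) = 3. Step 2 — apply |x|_p = p^{-v_p(x)} = 19^{-3} = 1/6859.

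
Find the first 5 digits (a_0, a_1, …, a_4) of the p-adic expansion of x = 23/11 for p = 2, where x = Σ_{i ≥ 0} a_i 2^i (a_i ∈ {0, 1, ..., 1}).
(a_0, …, a_4) = (1, 0, 1, 0, 0)

v_2(23/11) = 0 (numerator and denominator both coprime to 2), so x ∈ ℤ_2^×. Compute digits iteratively via a_i = x_i mod 2, x_{i+1} = (x_i − a_i)/2, with x_0 = x:
  x_0 = 23/11;  a_0 = 1;  x_1 = (x_0 − 1)/2 = 6/11
  x_1 = 6/11;  a_1 = 0;  x_2 = (x_1 − 0)/2 = 3/11
  x_2 = 3/11;  a_2 = 1;  x_3 = (x_2 − 1)/2 = -4/11
  x_3 = -4/11;  a_3 = 0;  x_4 = (x_3 − 0)/2 = -2/11
  x_4 = -2/11;  a_4 = 0;  x_5 = (x_4 − 0)/2 = -1/11
Digits: (1, 0, 1, 0, 0).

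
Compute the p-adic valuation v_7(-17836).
v_7(-17836) = 3

v_7(n) is the largest exponent k such that 7^k divides n. Factor out: -17836 = -7^3 · 52. (Sign doesn't affect v_p.) So v_7(-17836) = 3.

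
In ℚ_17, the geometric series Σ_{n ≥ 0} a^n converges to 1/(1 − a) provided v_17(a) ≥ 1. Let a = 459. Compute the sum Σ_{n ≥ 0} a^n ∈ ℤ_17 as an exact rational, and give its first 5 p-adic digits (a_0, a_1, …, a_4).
Σ a^n = 1/(1 − a) = -1/458;  first 5 digits = (1, 10, 16, 5, 8)

v_17(a) = 1 ≥ 1, so the series converges in ℤ_17 to 1/(1 − a) = 1/(1 − 459) = -1/458. Expand this rational in ℤ_17: compute digits iteratively via d_i = x_i mod 17, x_{i+1} = (x_i − d_i)/17. The first 5 digits are (1, 10, 16, 5, 8).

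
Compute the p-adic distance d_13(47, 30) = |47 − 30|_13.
d_13(47, 30) = 1

Step 1 — x − y = 47 − 30 = 17. Step 2 — v_13(17) = 0 (factor: 17 = (13^0 · 17); the sign does not affect v_p). Step 3 — |x − y|_13 = 13^{0} = 1.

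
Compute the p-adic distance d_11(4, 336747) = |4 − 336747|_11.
d_11(4, 336747) = 1/14641

Step 1 — x − y = 4 − 336747 = -336743. Step 2 — v_11(-336743) = 4 (factor: -336743 = −(11^4 · 23); the sign does not affect v_p). Step 3 — |x − y|_11 = 11^{-4} = 1/14641.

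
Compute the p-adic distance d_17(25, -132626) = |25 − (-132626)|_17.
d_17(25, -132626) = 1/4913

Step 1 — x − y = 25 − (-132626) = 132651. Step 2 — v_17(132651) = 3 (factor: 132651 = (17^3 · 27); the sign does not affect v_p). Step 3 — |x − y|_17 = 17^{-3} = 1/4913.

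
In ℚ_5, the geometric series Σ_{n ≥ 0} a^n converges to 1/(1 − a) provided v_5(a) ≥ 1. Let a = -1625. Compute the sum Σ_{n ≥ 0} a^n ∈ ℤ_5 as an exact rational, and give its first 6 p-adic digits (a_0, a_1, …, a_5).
Σ a^n = 1/(1 − a) = 1/1626;  first 6 digits = (1, 0, 0, 2, 2, 4)

v_5(a) = 3 ≥ 1, so the series converges in ℤ_5 to 1/(1 − a) = 1/(1 − (-1625)) = 1/1626. Expand this rational in ℤ_5: compute digits iteratively via d_i = x_i mod 5, x_{i+1} = (x_i − d_i)/5. The first 6 digits are (1, 0, 0, 2, 2, 4).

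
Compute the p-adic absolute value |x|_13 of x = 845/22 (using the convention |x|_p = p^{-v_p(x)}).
|845/22|_13 = 1/169

Step 1 — compute v_13(x) by factoring powers of 13 out of the numerator and denominator: v_13(845/22) = 2. Step 2 — apply |x|_p = p^{-v_p(x)} = 13^{-2} = 1/169.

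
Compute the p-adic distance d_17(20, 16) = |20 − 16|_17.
d_17(20, 16) = 1

Step 1 — x − y = 20 − 16 = 4. Step 2 — v_17(4) = 0 (factor: 4 = (17^0 · 4); the sign does not affect v_p). Step 3 — |x − y|_17 = 17^{0} = 1.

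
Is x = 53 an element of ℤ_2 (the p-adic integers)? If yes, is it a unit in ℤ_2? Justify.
x ∈ ℤ_2^× (unit); v_2(x) = 0

ℤ_2 = {x ∈ ℚ_2 : v_2(x) ≥ 0} and ℤ_2^× = {x ∈ ℤ_2 : v_2(x) = 0}. Here v_2(53) = v_2(num) − v_2(den) = 0; compare against these criteria.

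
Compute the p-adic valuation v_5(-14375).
v_5(-14375) = 4

v_5(n) is the largest exponent k such that 5^k divides n. Factor out: -14375 = -5^4 · 23. (Sign doesn't affect v_p.) So v_5(-14375) = 4.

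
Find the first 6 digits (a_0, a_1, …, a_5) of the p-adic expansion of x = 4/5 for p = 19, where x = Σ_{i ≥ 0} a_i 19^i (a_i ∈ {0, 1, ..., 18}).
(a_0, …, a_5) = (16, 3, 15, 3, 15, 3)

v_19(4/5) = 0 (numerator and denominator both coprime to 19), so x ∈ ℤ_19^×. Compute digits iteratively via a_i = x_i mod 19, x_{i+1} = (x_i − a_i)/19, with x_0 = x:
  x_0 = 4/5;  a_0 = 16;  x_1 = (x_0 − 16)/19 = -4/5
  x_1 = -4/5;  a_1 = 3;  x_2 = (x_1 − 3)/19 = -1/5
  x_2 = -1/5;  a_2 = 15;  x_3 = (x_2 − 15)/19 = -4/5
  x_3 = -4/5;  a_3 = 3;  x_4 = (x_3 − 3)/19 = -1/5
  x_4 = -1/5;  a_4 = 15;  x_5 = (x_4 − 15)/19 = -4/5
  x_5 = -4/5;  a_5 = 3;  x_6 = (x_5 − 3)/19 = -1/5
Digits: (16, 3, 15, 3, 15, 3).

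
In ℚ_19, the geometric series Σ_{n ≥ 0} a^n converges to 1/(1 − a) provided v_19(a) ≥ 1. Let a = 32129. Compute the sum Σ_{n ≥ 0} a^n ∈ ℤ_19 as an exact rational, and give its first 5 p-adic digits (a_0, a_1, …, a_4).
Σ a^n = 1/(1 − a) = -1/32128;  first 5 digits = (1, 0, 13, 4, 17)

v_19(a) = 2 ≥ 1, so the series converges in ℤ_19 to 1/(1 − a) = 1/(1 − 32129) = -1/32128. Expand this rational in ℤ_19: compute digits iteratively via d_i = x_i mod 19, x_{i+1} = (x_i − d_i)/19. The first 5 digits are (1, 0, 13, 4, 17).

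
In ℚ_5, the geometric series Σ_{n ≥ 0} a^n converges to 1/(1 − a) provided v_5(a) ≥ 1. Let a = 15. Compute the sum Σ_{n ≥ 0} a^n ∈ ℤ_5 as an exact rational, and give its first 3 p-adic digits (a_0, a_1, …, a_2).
Σ a^n = 1/(1 − a) = -1/14;  first 3 digits = (1, 3, 4)

v_5(a) = 1 ≥ 1, so the series converges in ℤ_5 to 1/(1 − a) = 1/(1 − 15) = -1/14. Expand this rational in ℤ_5: compute digits iteratively via d_i = x_i mod 5, x_{i+1} = (x_i − d_i)/5. The first 3 digits are (1, 3, 4).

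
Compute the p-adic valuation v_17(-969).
v_17(-969) = 1

v_17(n) is the largest exponent k such that 17^k divides n. Factor out: -969 = -17^1 · 57. (Sign doesn't affect v_p.) So v_17(-969) = 1.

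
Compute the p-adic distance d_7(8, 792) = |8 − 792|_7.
d_7(8, 792) = 1/49

Step 1 — x − y = 8 − 792 = -784. Step 2 — v_7(-784) = 2 (factor: -784 = −(7^2 · 16); the sign does not affect v_p). Step 3 — |x − y|_7 = 7^{-2} = 1/49.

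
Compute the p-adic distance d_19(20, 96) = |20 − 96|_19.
d_19(20, 96) = 1/19

Step 1 — x − y = 20 − 96 = -76. Step 2 — v_19(-76) = 1 (factor: -76 = −(19^1 · 4); the sign does not affect v_p). Step 3 — |x − y|_19 = 19^{-1} = 1/19.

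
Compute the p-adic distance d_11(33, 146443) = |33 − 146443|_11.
d_11(33, 146443) = 1/14641

Step 1 — x − y = 33 − 146443 = -146410. Step 2 — v_11(-146410) = 4 (factor: -146410 = −(11^4 · 10); the sign does not affect v_p). Step 3 — |x − y|_11 = 11^{-4} = 1/14641.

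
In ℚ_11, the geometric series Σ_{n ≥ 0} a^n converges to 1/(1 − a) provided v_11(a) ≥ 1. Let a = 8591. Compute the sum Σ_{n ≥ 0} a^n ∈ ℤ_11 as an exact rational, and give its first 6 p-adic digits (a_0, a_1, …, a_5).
Σ a^n = 1/(1 − a) = -1/8590;  first 6 digits = (1, 0, 5, 6, 3, 7)

v_11(a) = 2 ≥ 1, so the series converges in ℤ_11 to 1/(1 − a) = 1/(1 − 8591) = -1/8590. Expand this rational in ℤ_11: compute digits iteratively via d_i = x_i mod 11, x_{i+1} = (x_i − d_i)/11. The first 6 digits are (1, 0, 5, 6, 3, 7).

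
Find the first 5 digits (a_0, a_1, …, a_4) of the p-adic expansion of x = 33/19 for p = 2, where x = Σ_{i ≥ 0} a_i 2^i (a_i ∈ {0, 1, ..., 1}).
(a_0, …, a_4) = (1, 1, 0, 1, 1)

v_2(33/19) = 0 (numerator and denominator both coprime to 2), so x ∈ ℤ_2^×. Compute digits iteratively via a_i = x_i mod 2, x_{i+1} = (x_i − a_i)/2, with x_0 = x:
  x_0 = 33/19;  a_0 = 1;  x_1 = (x_0 − 1)/2 = 7/19
  x_1 = 7/19;  a_1 = 1;  x_2 = (x_1 − 1)/2 = -6/19
  x_2 = -6/19;  a_2 = 0;  x_3 = (x_2 − 0)/2 = -3/19
  x_3 = -3/19;  a_3 = 1;  x_4 = (x_3 − 1)/2 = -11/19
  x_4 = -11/19;  a_4 = 1;  x_5 = (x_4 − 1)/2 = -15/19
Digits: (1, 1, 0, 1, 1).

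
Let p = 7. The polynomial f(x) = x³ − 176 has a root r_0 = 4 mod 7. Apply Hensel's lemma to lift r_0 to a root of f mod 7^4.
r_3 = 186 (mod 2401)

Hensel: r_{i+1} = r_i − f(r_i)/f′(r_i) mod 7^{i+2}, where f′(x) = 3x². Iterate:
  r_0 = 4 (mod 7)
  r_1 = 39 (mod 49)
  r_2 = 186 (mod 343)
  r_3 = 186 (mod 2401)
Final: r = 186 with f(r) ≡ 0 mod 7^4.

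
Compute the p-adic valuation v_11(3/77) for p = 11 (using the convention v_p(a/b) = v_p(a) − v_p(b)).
v_11(3/77) = -1

Factor powers of 11 from the numerator and denominator of the reduced fraction: 3 = 11^0 · 3 and 77 = 11^1 · 7. Apply v_p(a/b) = v_p(a) − v_p(b): v_11(3/77) = 0 − 1 = -1.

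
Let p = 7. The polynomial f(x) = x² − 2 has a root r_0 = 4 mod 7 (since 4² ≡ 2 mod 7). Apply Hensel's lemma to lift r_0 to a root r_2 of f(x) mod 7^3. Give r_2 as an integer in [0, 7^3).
r_2 = 235 (mod 343)

Hensel's recurrence: r_{i+1} = r_i − f(r_i)·(f′(r_i))^{-1} mod 7^{i+2}, with f′(x) = 2x. Iterate:
  r_0 = 4 (mod 7)
  r_1 = 39 (mod 49)
  r_2 = 235 (mod 343)
Final: r_2 = 235, and one checks f(r_2) ≡ 0 mod 7^3.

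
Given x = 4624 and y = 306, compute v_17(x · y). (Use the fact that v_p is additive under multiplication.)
v_17(1414944) = 3

v_p(x) = 2 (factor: 4624 = 17^2 · 16); v_p(y) = 1 (factor: 306 = 17^1 · 18). Additivity: v_p(xy) = v_p(x) + v_p(y) = 2 + 1 = 3. (Direct check: xy = 1414944 = 17^3 · (288).)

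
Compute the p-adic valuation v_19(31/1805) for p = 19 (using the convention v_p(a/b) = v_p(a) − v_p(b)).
v_19(31/1805) = -2

Factor powers of 19 from the numerator and denominator of the reduced fraction: 31 = 19^0 · 31 and 1805 = 19^2 · 5. Apply v_p(a/b) = v_p(a) − v_p(b): v_19(31/1805) = 0 − 2 = -2.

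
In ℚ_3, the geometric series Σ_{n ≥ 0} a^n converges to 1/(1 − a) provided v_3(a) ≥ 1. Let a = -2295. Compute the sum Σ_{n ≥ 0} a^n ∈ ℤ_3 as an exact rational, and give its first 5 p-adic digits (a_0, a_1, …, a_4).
Σ a^n = 1/(1 − a) = 1/2296;  first 5 digits = (1, 0, 0, 2, 1)

v_3(a) = 3 ≥ 1, so the series converges in ℤ_3 to 1/(1 − a) = 1/(1 − (-2295)) = 1/2296. Expand this rational in ℤ_3: compute digits iteratively via d_i = x_i mod 3, x_{i+1} = (x_i − d_i)/3. The first 5 digits are (1, 0, 0, 2, 1).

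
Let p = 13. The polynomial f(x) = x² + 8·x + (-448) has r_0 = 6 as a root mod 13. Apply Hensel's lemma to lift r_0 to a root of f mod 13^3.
r_2 = 2086 (mod 2197)

Hensel: r_{i+1} = r_i − f(r_i)·(f′(r_i))^{-1} mod 13^{i+2}, f′(x) = 2x + 8. Iterate:
  r_0 = 6 (mod 13)
  r_1 = 58 (mod 169)
  r_2 = 2086 (mod 2197)
Final: r = 2086 satisfies f(r) ≡ 0 mod 13^3.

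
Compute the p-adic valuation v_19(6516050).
v_19(6516050) = 4

v_19(n) is the largest exponent k such that 19^k divides n. Factor out: 6516050 = 19^4 · 50. (Sign doesn't affect v_p.) So v_19(6516050) = 4.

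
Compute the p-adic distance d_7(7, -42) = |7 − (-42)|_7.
d_7(7, -42) = 1/49

Step 1 — x − y = 7 − (-42) = 49. Step 2 — v_7(49) = 2 (factor: 49 = (7^2 · 1); the sign does not affect v_p). Step 3 — |x − y|_7 = 7^{-2} = 1/49.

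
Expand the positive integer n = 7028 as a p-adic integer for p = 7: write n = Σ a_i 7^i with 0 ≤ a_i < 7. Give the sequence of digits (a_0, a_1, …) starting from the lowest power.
(a_0, a_1, …) = (0, 3, 3, 6, 2)

Repeated division by 7 gives the digits low-to-high: 7028 = 3·7^1 + 3·7^2 + 6·7^3 + 2·7^4. Digit sequence: (0, 3, 3, 6, 2).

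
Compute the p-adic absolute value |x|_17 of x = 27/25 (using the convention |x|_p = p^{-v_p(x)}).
|27/25|_17 = 1

Step 1 — compute v_17(x) by factoring powers of 17 out of the numerator and denominator: v_17(27/25) = 0. Step 2 — apply |x|_p = p^{-v_p(x)} = 17^{0} = 1.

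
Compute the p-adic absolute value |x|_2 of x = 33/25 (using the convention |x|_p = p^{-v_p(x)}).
|33/25|_2 = 1

Step 1 — compute v_2(x) by factoring powers of 2 out of the numerator and denominator: v_2(33/25) = 0. Step 2 — apply |x|_p = p^{-v_p(x)} = 2^{0} = 1.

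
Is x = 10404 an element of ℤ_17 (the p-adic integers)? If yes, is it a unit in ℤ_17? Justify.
x ∈ ℤ_17 but not a unit; v_17(x) = 2 > 0

ℤ_17 = {x ∈ ℚ_17 : v_17(x) ≥ 0} and ℤ_17^× = {x ∈ ℤ_17 : v_17(x) = 0}. Here v_17(10404) = v_17(num) − v_17(den) = 2; compare against these criteria.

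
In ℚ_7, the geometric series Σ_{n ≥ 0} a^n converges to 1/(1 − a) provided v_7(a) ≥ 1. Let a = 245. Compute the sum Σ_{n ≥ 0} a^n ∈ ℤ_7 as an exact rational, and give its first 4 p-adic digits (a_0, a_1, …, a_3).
Σ a^n = 1/(1 − a) = -1/244;  first 4 digits = (1, 0, 5, 0)

v_7(a) = 2 ≥ 1, so the series converges in ℤ_7 to 1/(1 − a) = 1/(1 − 245) = -1/244. Expand this rational in ℤ_7: compute digits iteratively via d_i = x_i mod 7, x_{i+1} = (x_i − d_i)/7. The first 4 digits are (1, 0, 5, 0).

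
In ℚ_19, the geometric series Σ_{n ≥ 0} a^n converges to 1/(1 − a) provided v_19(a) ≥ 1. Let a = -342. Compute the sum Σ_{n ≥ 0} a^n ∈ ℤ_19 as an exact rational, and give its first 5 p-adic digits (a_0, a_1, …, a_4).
Σ a^n = 1/(1 − a) = 1/343;  first 5 digits = (1, 1, 0, 18, 17)

v_19(a) = 1 ≥ 1, so the series converges in ℤ_19 to 1/(1 − a) = 1/(1 − (-342)) = 1/343. Expand this rational in ℤ_19: compute digits iteratively via d_i = x_i mod 19, x_{i+1} = (x_i − d_i)/19. The first 5 digits are (1, 1, 0, 18, 17).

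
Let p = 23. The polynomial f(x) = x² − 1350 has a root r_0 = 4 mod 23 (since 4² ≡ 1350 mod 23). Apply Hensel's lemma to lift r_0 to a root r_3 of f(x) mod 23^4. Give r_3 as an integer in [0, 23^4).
r_3 = 20934 (mod 279841)

Hensel's recurrence: r_{i+1} = r_i − f(r_i)·(f′(r_i))^{-1} mod 23^{i+2}, with f′(x) = 2x. Iterate:
  r_0 = 4 (mod 23)
  r_1 = 303 (mod 529)
  r_2 = 8767 (mod 12167)
  r_3 = 20934 (mod 279841)
Final: r_3 = 20934, and one checks f(r_3) ≡ 0 mod 23^4.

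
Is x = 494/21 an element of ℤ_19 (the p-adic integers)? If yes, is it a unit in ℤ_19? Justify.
x ∈ ℤ_19 but not a unit; v_19(x) = 1 > 0

ℤ_19 = {x ∈ ℚ_19 : v_19(x) ≥ 0} and ℤ_19^× = {x ∈ ℤ_19 : v_19(x) = 0}. Here v_19(494/21) = v_19(num) − v_19(den) = 1; compare against these criteria.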